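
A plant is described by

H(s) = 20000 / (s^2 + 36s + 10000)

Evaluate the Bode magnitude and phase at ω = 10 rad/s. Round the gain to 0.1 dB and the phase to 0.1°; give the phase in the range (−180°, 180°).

6.1 dB, -2.1°

At s = jω = j10:
quadratic: (j10)² + 36·j10 + 10000 = 9900 + j360 → |·| ≈ 9906.5, ∠ ≈ 2.08°
|H| = 20000 / 9906.5 ≈ 2.0189
Gain = 20 log₁₀(2.0189) ≈ 6.10 dB
∠H = 0.00° − 2.08° = -2.08°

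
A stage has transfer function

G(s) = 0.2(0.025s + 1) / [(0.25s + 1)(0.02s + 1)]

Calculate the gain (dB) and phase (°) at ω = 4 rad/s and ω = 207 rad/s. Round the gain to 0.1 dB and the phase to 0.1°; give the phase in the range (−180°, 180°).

At ω = 4 rad/s:
zero (1 + j4·0.025) = 1 + j0.1 → |·| ≈ 1.005, ∠ ≈ 5.71°
pole (1 + j4·0.25) = 1 + j1 → |·| ≈ 1.4142, ∠ ≈ 45.00°
pole (1 + j4·0.02) = 1 + j0.08 → |·| ≈ 1.0032, ∠ ≈ 4.57°
|G| = 0.2 · 1.005 / (1.4142 · 1.0032) ≈ 0.14168
Gain = 20 log₁₀(0.14168) ≈ -16.97 dB
∠G = (5.71°) − (45.00° + 4.57°) = -43.86°

At ω = 207 rad/s:
zero (1 + j207·0.025) = 1 + j5.175 → |·| ≈ 5.2707, ∠ ≈ 79.06°
pole (1 + j207·0.25) = 1 + j51.75 → |·| ≈ 51.76, ∠ ≈ 88.89°
pole (1 + j207·0.02) = 1 + j4.14 → |·| ≈ 4.2591, ∠ ≈ 76.42°
|G| = 0.2 · 5.2707 / (51.76 · 4.2591) ≈ 0.0047817
Gain = 20 log₁₀(0.0047817) ≈ -46.41 dB
∠G = (79.06°) − (88.89° + 76.42°) = -86.25°

ω = 4: -17.0 dB, -43.9°; ω = 207: -46.4 dB, -86.3°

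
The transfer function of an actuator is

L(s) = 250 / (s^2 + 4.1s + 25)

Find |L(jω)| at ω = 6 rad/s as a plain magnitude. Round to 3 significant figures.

At s = jω = j6:
quadratic: (j6)² + 4.1·j6 + 25 = -11 + j24.6 → |·| ≈ 26.947, ∠ ≈ 114.09°
|L| = 250 / 26.947 ≈ 9.2775

9.28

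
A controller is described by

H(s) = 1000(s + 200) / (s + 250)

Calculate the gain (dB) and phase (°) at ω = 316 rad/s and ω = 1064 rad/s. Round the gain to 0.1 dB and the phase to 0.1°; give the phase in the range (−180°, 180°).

ω = 316: 59.4 dB, 6.0°; ω = 1064: 59.9 dB, 2.6°

At s = jω = j316:
zero (s+200): 200 + j316 → |·| = √(200²+316²) = √139856 ≈ 373.97, ∠ = arctan(316/200) ≈ 57.67°
pole (s+250): 250 + j316 → |·| = √(250²+316²) = √162356 ≈ 402.93, ∠ = arctan(316/250) ≈ 51.65°
|H| = 1000 · 373.97 / 402.93 ≈ 928.13
Gain = 20 log₁₀(928.13) ≈ 59.35 dB
∠H = 57.67° − 51.65° = 6.02°

At s = jω = j1064:
zero (s+200): 200 + j1064 → |·| = √(200²+1064²) = √1172096 ≈ 1082.6, ∠ = arctan(1064/200) ≈ 79.35°
pole (s+250): 250 + j1064 → |·| = √(250²+1064²) = √1194596 ≈ 1093, ∠ = arctan(1064/250) ≈ 76.78°
|H| = 1000 · 1082.6 / 1093 ≈ 990.48
Gain = 20 log₁₀(990.48) ≈ 59.92 dB
∠H = 79.35° − 76.78° = 2.57°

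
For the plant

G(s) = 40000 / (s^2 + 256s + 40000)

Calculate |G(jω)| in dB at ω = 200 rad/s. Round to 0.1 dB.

At s = jω = j200:
quadratic: (j200)² + 256·j200 + 40000 = 0 + j51200 → |·| ≈ 51200, ∠ ≈ 90.00°
|G| = 40000 / 51200 ≈ 0.78125
Gain = 20 log₁₀(0.78125) ≈ -2.14 dB

-2.1 dB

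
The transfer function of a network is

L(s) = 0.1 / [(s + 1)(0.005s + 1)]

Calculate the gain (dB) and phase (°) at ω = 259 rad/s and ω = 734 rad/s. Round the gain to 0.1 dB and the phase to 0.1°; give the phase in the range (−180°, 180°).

At ω = 259 rad/s:
pole (1 + j259·1) = 1 + j259 → |·| ≈ 259, ∠ ≈ 89.78°
pole (1 + j259·0.005) = 1 + j1.295 → |·| ≈ 1.6362, ∠ ≈ 52.32°
|L| = 0.1 · 1 / (259 · 1.6362) ≈ 0.00023597
Gain = 20 log₁₀(0.00023597) ≈ -72.54 dB
∠L = (0°) − (89.78° + 52.32°) = -142.10°

At ω = 734 rad/s:
pole (1 + j734·1) = 1 + j734 → |·| ≈ 734, ∠ ≈ 89.92°
pole (1 + j734·0.005) = 1 + j3.67 → |·| ≈ 3.8038, ∠ ≈ 74.76°
|L| = 0.1 · 1 / (734 · 3.8038) ≈ 3.5817e-05
Gain = 20 log₁₀(3.5817e-05) ≈ -88.92 dB
∠L = (0°) − (89.92° + 74.76°) = -164.68°

ω = 259: -72.5 dB, -142.1°; ω = 734: -88.9 dB, -164.7°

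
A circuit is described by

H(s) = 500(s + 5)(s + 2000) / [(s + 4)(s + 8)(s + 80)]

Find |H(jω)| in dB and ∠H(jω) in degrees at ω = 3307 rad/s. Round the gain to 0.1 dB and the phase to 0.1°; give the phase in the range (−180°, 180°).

-15.1 dB, -119.7°

At s = jω = j3307:
zero (s+5): 5 + j3307 → |·| = √(5²+3307²) = √10936274 ≈ 3307, ∠ = arctan(3307/5) ≈ 89.91°
zero (s+2000): 2000 + j3307 → |·| = √(2000²+3307²) = √14936249 ≈ 3864.7, ∠ = arctan(3307/2000) ≈ 58.84°
pole (s+4): 4 + j3307 → |·| = √(4²+3307²) = √10936265 ≈ 3307, ∠ = arctan(3307/4) ≈ 89.93°
pole (s+8): 8 + j3307 → |·| = √(8²+3307²) = √10936313 ≈ 3307, ∠ = arctan(3307/8) ≈ 89.86°
pole (s+80): 80 + j3307 → |·| = √(80²+3307²) = √10942649 ≈ 3308, ∠ = arctan(3307/80) ≈ 88.61°
|H| = 500 · 1.2781e+07 / 3.6177e+10 ≈ 0.17665
Gain = 20 log₁₀(0.17665) ≈ -15.06 dB
∠H = 148.75° − 268.40° = -119.65°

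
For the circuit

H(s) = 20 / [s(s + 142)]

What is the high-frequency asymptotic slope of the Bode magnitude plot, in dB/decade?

-40 dB/decade

Each pole contributes −20 dB/decade at high frequency; each zero contributes +20 dB/decade.
Net: 0 zero(s) − 2 pole(s) → -40 dB/decade.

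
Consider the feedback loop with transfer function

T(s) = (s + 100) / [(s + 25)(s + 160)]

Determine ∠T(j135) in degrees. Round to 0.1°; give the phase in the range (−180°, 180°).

At s = jω = j135:
zero (s+100): 100 + j135 → |·| = √(100²+135²) = √28225 ≈ 168, ∠ = arctan(135/100) ≈ 53.47°
pole (s+25): 25 + j135 → |·| = √(25²+135²) = √18850 ≈ 137.3, ∠ = arctan(135/25) ≈ 79.51°
pole (s+160): 160 + j135 → |·| = √(160²+135²) = √43825 ≈ 209.34, ∠ = arctan(135/160) ≈ 40.16°
∠T = 53.47° − 119.67° = -66.20°

-66.2°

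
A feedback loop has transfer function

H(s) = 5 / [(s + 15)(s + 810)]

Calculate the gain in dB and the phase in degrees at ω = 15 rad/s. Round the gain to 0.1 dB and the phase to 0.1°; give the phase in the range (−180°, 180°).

At s = jω = j15:
pole (s+15): 15 + j15 → |·| = √(15²+15²) = √450 ≈ 21.213, ∠ = arctan(15/15) ≈ 45.00°
pole (s+810): 810 + j15 → |·| = √(810²+15²) = √656325 ≈ 810.14, ∠ = arctan(15/810) ≈ 1.06°
|H| = 5 / 17185 ≈ 0.00029095
Gain = 20 log₁₀(0.00029095) ≈ -70.72 dB
∠H = 0.00° − 46.06° = -46.06°

-70.7 dB, -46.1°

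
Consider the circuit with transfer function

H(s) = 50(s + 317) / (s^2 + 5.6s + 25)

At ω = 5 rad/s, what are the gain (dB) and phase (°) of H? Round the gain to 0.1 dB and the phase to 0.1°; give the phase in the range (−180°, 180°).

At s = jω = j5:
zero (s+317): 317 + j5 → |·| = √(317²+5²) = √100514 ≈ 317.04, ∠ = arctan(5/317) ≈ 0.90°
quadratic: (j5)² + 5.6·j5 + 25 = 0 + j28 → |·| ≈ 28, ∠ ≈ 90.00°
|H| = 50 · 317.04 / 28 ≈ 566.14
Gain = 20 log₁₀(566.14) ≈ 55.06 dB
∠H = 0.90° − 90.00° = -89.10°

55.1 dB, -89.1°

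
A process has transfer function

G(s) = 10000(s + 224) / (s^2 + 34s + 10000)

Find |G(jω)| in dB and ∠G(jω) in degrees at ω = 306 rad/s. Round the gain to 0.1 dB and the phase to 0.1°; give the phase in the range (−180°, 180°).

33.1 dB, -119.1°

At s = jω = j306:
zero (s+224): 224 + j306 → |·| = √(224²+306²) = √143812 ≈ 379.23, ∠ = arctan(306/224) ≈ 53.79°
quadratic: (j306)² + 34·j306 + 10000 = -83636 + j10404 → |·| ≈ 84281, ∠ ≈ 172.91°
|G| = 10000 · 379.23 / 84281 ≈ 44.996
Gain = 20 log₁₀(44.996) ≈ 33.06 dB
∠G = 53.79° − 172.91° = -119.12°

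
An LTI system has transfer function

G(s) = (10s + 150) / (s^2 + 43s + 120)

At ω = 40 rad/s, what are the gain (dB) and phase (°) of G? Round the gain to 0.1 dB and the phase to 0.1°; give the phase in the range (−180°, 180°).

-14.5 dB, -61.3°

Substitute s = j40:
Numerator: 10(j40) + 150 = 150 + j400
Denominator: (j40)^2 + 43(j40) + 120 = -1480 + j1720
|N| = √(150² + 400²) ≈ 427.2, ∠N ≈ 69.44°
|D| = √(1480² + 1720²) ≈ 2269.1, ∠D ≈ 130.71°
|G| = 427.2 / 2269.1 ≈ 0.18827
Gain = 20 log₁₀(0.18827) ≈ -14.50 dB
∠G = 69.44° − 130.71° = -61.27°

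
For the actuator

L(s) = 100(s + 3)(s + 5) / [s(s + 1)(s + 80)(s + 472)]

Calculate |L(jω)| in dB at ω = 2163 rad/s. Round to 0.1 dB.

At s = jω = j2163:
zero (s+3): 3 + j2163 → |·| = √(3²+2163²) = √4678578 ≈ 2163, ∠ = arctan(2163/3) ≈ 89.92°
zero (s+5): 5 + j2163 → |·| = √(5²+2163²) = √4678594 ≈ 2163, ∠ = arctan(2163/5) ≈ 89.87°
pole (s+1): 1 + j2163 → |·| = √(1²+2163²) = √4678570 ≈ 2163, ∠ = arctan(2163/1) ≈ 89.97°
pole (s+80): 80 + j2163 → |·| = √(80²+2163²) = √4684969 ≈ 2164.5, ∠ = arctan(2163/80) ≈ 87.88°
pole (s+472): 472 + j2163 → |·| = √(472²+2163²) = √4901353 ≈ 2213.9, ∠ = arctan(2163/472) ≈ 77.69°
pole at origin: |s| = 2163, ∠ = 90.00° (in denominator)
|L| = 100 · 4.6786e+06 / 2.242e+13 ≈ 2.0868e-05
Gain = 20 log₁₀(2.0868e-05) ≈ -93.61 dB

-93.6 dB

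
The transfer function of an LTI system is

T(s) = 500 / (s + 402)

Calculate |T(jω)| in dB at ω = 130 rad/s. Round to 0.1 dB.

At s = jω = j130:
pole (s+402): 402 + j130 → |·| = √(402²+130²) = √178504 ≈ 422.5, ∠ = arctan(130/402) ≈ 17.92°
|T| = 500 / 422.5 ≈ 1.1834
Gain = 20 log₁₀(1.1834) ≈ 1.46 dB

1.5 dB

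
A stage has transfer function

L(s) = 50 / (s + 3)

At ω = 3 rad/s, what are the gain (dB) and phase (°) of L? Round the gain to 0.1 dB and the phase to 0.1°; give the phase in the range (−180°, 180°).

At s = jω = j3:
pole (s+3): 3 + j3 → |·| = √(3²+3²) = √18 ≈ 4.2426, ∠ = arctan(3/3) ≈ 45.00°
|L| = 50 / 4.2426 ≈ 11.785
Gain = 20 log₁₀(11.785) ≈ 21.43 dB
∠L = 0.00° − 45.00° = -45.00°

21.4 dB, -45.0°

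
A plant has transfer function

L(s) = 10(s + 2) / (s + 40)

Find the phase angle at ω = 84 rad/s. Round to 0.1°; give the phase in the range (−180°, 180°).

24.1°

At s = jω = j84:
zero (s+2): 2 + j84 → |·| = √(2²+84²) = √7060 ≈ 84.024, ∠ = arctan(84/2) ≈ 88.64°
pole (s+40): 40 + j84 → |·| = √(40²+84²) = √8656 ≈ 93.038, ∠ = arctan(84/40) ≈ 64.54°
∠L = 88.64° − 64.54° = 24.10°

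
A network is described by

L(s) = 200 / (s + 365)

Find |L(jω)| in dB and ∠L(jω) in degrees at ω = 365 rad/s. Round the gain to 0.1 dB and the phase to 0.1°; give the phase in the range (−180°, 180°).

Substitute s = j365:
Numerator: 200 = 200 + j0
Denominator: (j365) + 365 = 365 + j365
|N| = √(200² + 0²) ≈ 200, ∠N ≈ 0.00°
|D| = √(365² + 365²) ≈ 516.19, ∠D ≈ 45.00°
|L| = 200 / 516.19 ≈ 0.38745
Gain = 20 log₁₀(0.38745) ≈ -8.24 dB
∠L = 0.00° − 45.00° = -45.00°

-8.2 dB, -45.0°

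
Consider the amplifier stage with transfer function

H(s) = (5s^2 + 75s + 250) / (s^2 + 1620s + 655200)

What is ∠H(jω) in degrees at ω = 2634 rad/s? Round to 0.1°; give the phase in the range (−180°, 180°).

Substitute s = j2634:
Numerator: 5(j2634)^2 + 75(j2634) + 250 = -34689530 + j197550
Denominator: (j2634)^2 + 1620(j2634) + 655200 = -6282756 + j4267080
|N| = √(34689530² + 197550²) ≈ 3.469e+07, ∠N ≈ 179.67°
|D| = √(6282756² + 4267080²) ≈ 7.5948e+06, ∠D ≈ 145.82°
∠H = 179.67° − 145.82° = 33.85°

33.9°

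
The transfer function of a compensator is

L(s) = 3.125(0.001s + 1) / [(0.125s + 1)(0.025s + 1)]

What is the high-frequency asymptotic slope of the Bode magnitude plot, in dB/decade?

-20 dB/decade

Each pole contributes −20 dB/decade at high frequency; each zero contributes +20 dB/decade.
Net: 1 zero(s) − 2 pole(s) → -20 dB/decade.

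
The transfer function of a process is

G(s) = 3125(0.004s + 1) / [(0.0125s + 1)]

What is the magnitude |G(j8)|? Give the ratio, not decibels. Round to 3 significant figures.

At ω = 8 rad/s:
zero (1 + j8·0.004) = 1 + j0.032 → |·| ≈ 1.0005, ∠ ≈ 1.83°
pole (1 + j8·0.0125) = 1 + j0.1 → |·| ≈ 1.005, ∠ ≈ 5.71°
|G| = 3125 · 1.0005 / (1.005) ≈ 3111

3.11e+03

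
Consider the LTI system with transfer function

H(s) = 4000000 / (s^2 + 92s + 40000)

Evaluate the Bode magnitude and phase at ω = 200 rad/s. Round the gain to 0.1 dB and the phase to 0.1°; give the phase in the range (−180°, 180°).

At s = jω = j200:
quadratic: (j200)² + 92·j200 + 40000 = 0 + j18400 → |·| ≈ 18400, ∠ ≈ 90.00°
|H| = 4000000 / 18400 ≈ 217.39
Gain = 20 log₁₀(217.39) ≈ 46.74 dB
∠H = 0.00° − 90.00° = -90.00°

46.7 dB, -90.0°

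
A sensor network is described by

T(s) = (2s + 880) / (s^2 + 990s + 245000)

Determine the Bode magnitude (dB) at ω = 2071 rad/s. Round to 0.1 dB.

Substitute s = j2071:
Numerator: 2(j2071) + 880 = 880 + j4142
Denominator: (j2071)^2 + 990(j2071) + 245000 = -4044041 + j2050290
|N| = √(880² + 4142²) ≈ 4234.4, ∠N ≈ 78.01°
|D| = √(4044041² + 2050290²) ≈ 4.5341e+06, ∠D ≈ 153.12°
|T| = 4234.4 / 4.5341e+06 ≈ 0.0009339
Gain = 20 log₁₀(0.0009339) ≈ -60.59 dB

-60.6 dB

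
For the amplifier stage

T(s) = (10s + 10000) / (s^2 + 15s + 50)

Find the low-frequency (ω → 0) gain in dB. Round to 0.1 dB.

T(0) = 10000 / 50 = 200
20 log₁₀(200) ≈ 46.02 dB

46.0 dB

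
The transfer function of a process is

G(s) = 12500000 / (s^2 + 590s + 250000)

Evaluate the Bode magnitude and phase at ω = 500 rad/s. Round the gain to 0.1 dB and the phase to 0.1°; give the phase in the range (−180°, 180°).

At s = jω = j500:
quadratic: (j500)² + 590·j500 + 250000 = 0 + j295000 → |·| ≈ 2.95e+05, ∠ ≈ 90.00°
|G| = 12500000 / 2.95e+05 ≈ 42.373
Gain = 20 log₁₀(42.373) ≈ 32.54 dB
∠G = 0.00° − 90.00° = -90.00°

32.5 dB, -90.0°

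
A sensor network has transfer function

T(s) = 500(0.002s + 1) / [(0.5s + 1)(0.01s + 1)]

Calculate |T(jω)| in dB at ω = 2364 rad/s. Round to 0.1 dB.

-21.3 dB

At ω = 2364 rad/s:
zero (1 + j2364·0.002) = 1 + j4.728 → |·| ≈ 4.8326, ∠ ≈ 78.06°
pole (1 + j2364·0.5) = 1 + j1182 → |·| ≈ 1182, ∠ ≈ 89.95°
pole (1 + j2364·0.01) = 1 + j23.64 → |·| ≈ 23.661, ∠ ≈ 87.58°
|T| = 500 · 4.8326 / (1182 · 23.661) ≈ 0.086397
Gain = 20 log₁₀(0.086397) ≈ -21.27 dB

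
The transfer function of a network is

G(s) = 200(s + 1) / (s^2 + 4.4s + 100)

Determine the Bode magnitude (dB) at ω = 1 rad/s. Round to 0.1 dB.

At s = jω = j1:
zero (s+1): 1 + j1 → |·| = √(1²+1²) = √2 ≈ 1.4142, ∠ = arctan(1/1) ≈ 45.00°
quadratic: (j1)² + 4.4·j1 + 100 = 99 + j4.4 → |·| ≈ 99.098, ∠ ≈ 2.54°
|G| = 200 · 1.4142 / 99.098 ≈ 2.8541
Gain = 20 log₁₀(2.8541) ≈ 9.11 dB

9.1 dB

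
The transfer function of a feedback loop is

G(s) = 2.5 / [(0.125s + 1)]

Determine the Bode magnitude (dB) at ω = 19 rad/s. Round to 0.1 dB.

-0.3 dB

At ω = 19 rad/s:
pole (1 + j19·0.125) = 1 + j2.375 → |·| ≈ 2.5769, ∠ ≈ 67.17°
|G| = 2.5 · 1 / (2.5769) ≈ 0.97016
Gain = 20 log₁₀(0.97016) ≈ -0.26 dB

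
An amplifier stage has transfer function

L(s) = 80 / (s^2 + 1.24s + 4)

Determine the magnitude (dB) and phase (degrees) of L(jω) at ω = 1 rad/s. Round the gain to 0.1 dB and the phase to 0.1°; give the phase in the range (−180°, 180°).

27.8 dB, -22.5°

At s = jω = j1:
quadratic: (j1)² + 1.24·j1 + 4 = 3 + j1.24 → |·| ≈ 3.2462, ∠ ≈ 22.46°
|L| = 80 / 3.2462 ≈ 24.644
Gain = 20 log₁₀(24.644) ≈ 27.83 dB
∠L = 0.00° − 22.46° = -22.46°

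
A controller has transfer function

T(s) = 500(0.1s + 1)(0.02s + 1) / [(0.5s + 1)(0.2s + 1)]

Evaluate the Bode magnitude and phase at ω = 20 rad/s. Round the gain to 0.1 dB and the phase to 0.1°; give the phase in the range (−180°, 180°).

At ω = 20 rad/s:
zero (1 + j20·0.1) = 1 + j2 → |·| ≈ 2.2361, ∠ ≈ 63.43°
zero (1 + j20·0.02) = 1 + j0.4 → |·| ≈ 1.077, ∠ ≈ 21.80°
pole (1 + j20·0.5) = 1 + j10 → |·| ≈ 10.05, ∠ ≈ 84.29°
pole (1 + j20·0.2) = 1 + j4 → |·| ≈ 4.1231, ∠ ≈ 75.96°
|T| = 500 · 2.2361 · 1.077 / (10.05 · 4.1231) ≈ 29.059
Gain = 20 log₁₀(29.059) ≈ 29.27 dB
∠T = (63.43° + 21.80°) − (84.29° + 75.96°) = -75.02°

29.3 dB, -75.0°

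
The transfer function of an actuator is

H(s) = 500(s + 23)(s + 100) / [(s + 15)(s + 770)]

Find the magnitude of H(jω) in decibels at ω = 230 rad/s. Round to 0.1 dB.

At s = jω = j230:
zero (s+23): 23 + j230 → |·| = √(23²+230²) = √53429 ≈ 231.15, ∠ = arctan(230/23) ≈ 84.29°
zero (s+100): 100 + j230 → |·| = √(100²+230²) = √62900 ≈ 250.8, ∠ = arctan(230/100) ≈ 66.50°
pole (s+15): 15 + j230 → |·| = √(15²+230²) = √53125 ≈ 230.49, ∠ = arctan(230/15) ≈ 86.27°
pole (s+770): 770 + j230 → |·| = √(770²+230²) = √645800 ≈ 803.62, ∠ = arctan(230/770) ≈ 16.63°
|H| = 500 · 57972 / 1.8523e+05 ≈ 156.49
Gain = 20 log₁₀(156.49) ≈ 43.89 dB

43.9 dB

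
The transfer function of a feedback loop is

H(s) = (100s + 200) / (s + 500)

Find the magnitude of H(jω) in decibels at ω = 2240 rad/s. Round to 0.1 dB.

39.8 dB

Substitute s = j2240:
Numerator: 100(j2240) + 200 = 200 + j224000
Denominator: (j2240) + 500 = 500 + j2240
|N| = √(200² + 224000²) ≈ 2.24e+05, ∠N ≈ 89.95°
|D| = √(500² + 2240²) ≈ 2295.1, ∠D ≈ 77.42°
|H| = 2.24e+05 / 2295.1 ≈ 97.599
Gain = 20 log₁₀(97.599) ≈ 39.79 dB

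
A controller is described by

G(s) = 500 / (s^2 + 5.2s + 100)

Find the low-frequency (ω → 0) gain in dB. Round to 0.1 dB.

14.0 dB

G(0) = 500 / 100 = 5
20 log₁₀(5) ≈ 13.98 dB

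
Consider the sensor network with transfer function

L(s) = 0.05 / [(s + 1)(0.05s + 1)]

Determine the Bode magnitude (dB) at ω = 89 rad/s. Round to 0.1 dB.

At ω = 89 rad/s:
pole (1 + j89·1) = 1 + j89 → |·| ≈ 89.006, ∠ ≈ 89.36°
pole (1 + j89·0.05) = 1 + j4.45 → |·| ≈ 4.561, ∠ ≈ 77.33°
|L| = 0.05 · 1 / (89.006 · 4.561) ≈ 0.00012317
Gain = 20 log₁₀(0.00012317) ≈ -78.19 dB

-78.2 dB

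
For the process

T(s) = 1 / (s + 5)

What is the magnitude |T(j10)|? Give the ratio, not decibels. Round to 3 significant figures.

At s = jω = j10:
pole (s+5): 5 + j10 → |·| = √(5²+10²) = √125 ≈ 11.18, ∠ = arctan(10/5) ≈ 63.43°
|T| = 1 / 11.18 ≈ 0.089445

0.0894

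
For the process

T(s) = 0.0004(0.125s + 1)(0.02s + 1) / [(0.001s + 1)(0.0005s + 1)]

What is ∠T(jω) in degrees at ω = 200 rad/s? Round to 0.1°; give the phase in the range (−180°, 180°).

At ω = 200 rad/s:
zero (1 + j200·0.125) = 1 + j25 → |·| ≈ 25.02, ∠ ≈ 87.71°
zero (1 + j200·0.02) = 1 + j4 → |·| ≈ 4.1231, ∠ ≈ 75.96°
pole (1 + j200·0.001) = 1 + j0.2 → |·| ≈ 1.0198, ∠ ≈ 11.31°
pole (1 + j200·0.0005) = 1 + j0.1 → |·| ≈ 1.005, ∠ ≈ 5.71°
∠T = (87.71° + 75.96°) − (11.31° + 5.71°) = 146.65°

146.7°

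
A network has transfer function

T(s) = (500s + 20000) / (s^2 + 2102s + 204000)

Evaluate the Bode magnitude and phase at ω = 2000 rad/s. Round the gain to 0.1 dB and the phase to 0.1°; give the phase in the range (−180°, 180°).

-15.1 dB, -43.2°

Substitute s = j2000:
Numerator: 500(j2000) + 20000 = 20000 + j1000000
Denominator: (j2000)^2 + 2102(j2000) + 204000 = -3796000 + j4204000
|N| = √(20000² + 1000000²) ≈ 1.0002e+06, ∠N ≈ 88.85°
|D| = √(3796000² + 4204000²) ≈ 5.6642e+06, ∠D ≈ 132.08°
|T| = 1.0002e+06 / 5.6642e+06 ≈ 0.17658
Gain = 20 log₁₀(0.17658) ≈ -15.06 dB
∠T = 88.85° − 132.08° = -43.23°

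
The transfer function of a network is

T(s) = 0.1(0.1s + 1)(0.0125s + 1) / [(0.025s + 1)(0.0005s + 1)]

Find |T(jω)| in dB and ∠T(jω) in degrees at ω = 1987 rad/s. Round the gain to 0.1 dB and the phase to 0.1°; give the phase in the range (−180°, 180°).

At ω = 1987 rad/s:
zero (1 + j1987·0.1) = 1 + j198.7 → |·| ≈ 198.7, ∠ ≈ 89.71°
zero (1 + j1987·0.0125) = 1 + j24.8375 → |·| ≈ 24.858, ∠ ≈ 87.69°
pole (1 + j1987·0.025) = 1 + j49.675 → |·| ≈ 49.685, ∠ ≈ 88.85°
pole (1 + j1987·0.0005) = 1 + j0.9935 → |·| ≈ 1.4096, ∠ ≈ 44.81°
|T| = 0.1 · 198.7 · 24.858 / (49.685 · 1.4096) ≈ 7.0525
Gain = 20 log₁₀(7.0525) ≈ 16.97 dB
∠T = (89.71° + 87.69°) − (88.85° + 44.81°) = 43.74°

17.0 dB, 43.7°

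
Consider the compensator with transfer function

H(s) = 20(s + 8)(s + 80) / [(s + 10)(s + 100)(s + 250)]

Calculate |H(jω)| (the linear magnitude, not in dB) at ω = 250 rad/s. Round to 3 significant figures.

At s = jω = j250:
zero (s+8): 8 + j250 → |·| = √(8²+250²) = √62564 ≈ 250.13, ∠ = arctan(250/8) ≈ 88.17°
zero (s+80): 80 + j250 → |·| = √(80²+250²) = √68900 ≈ 262.49, ∠ = arctan(250/80) ≈ 72.26°
pole (s+10): 10 + j250 → |·| = √(10²+250²) = √62600 ≈ 250.2, ∠ = arctan(250/10) ≈ 87.71°
pole (s+100): 100 + j250 → |·| = √(100²+250²) = √72500 ≈ 269.26, ∠ = arctan(250/100) ≈ 68.20°
pole (s+250): 250 + j250 → |·| = √(250²+250²) = √125000 ≈ 353.55, ∠ = arctan(250/250) ≈ 45.00°
|H| = 20 · 65657 / 2.3818e+07 ≈ 0.055132

0.0551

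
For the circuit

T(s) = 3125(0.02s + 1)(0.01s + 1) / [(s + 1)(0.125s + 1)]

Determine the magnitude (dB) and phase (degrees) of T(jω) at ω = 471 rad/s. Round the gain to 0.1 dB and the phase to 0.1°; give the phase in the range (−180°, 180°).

14.2 dB, -17.0°

At ω = 471 rad/s:
zero (1 + j471·0.02) = 1 + j9.42 → |·| ≈ 9.4729, ∠ ≈ 83.94°
zero (1 + j471·0.01) = 1 + j4.71 → |·| ≈ 4.815, ∠ ≈ 78.01°
pole (1 + j471·1) = 1 + j471 → |·| ≈ 471, ∠ ≈ 89.88°
pole (1 + j471·0.125) = 1 + j58.875 → |·| ≈ 58.883, ∠ ≈ 89.03°
|T| = 3125 · 9.4729 · 4.815 / (471 · 58.883) ≈ 5.1395
Gain = 20 log₁₀(5.1395) ≈ 14.22 dB
∠T = (83.94° + 78.01°) − (89.88° + 89.03°) = -16.96°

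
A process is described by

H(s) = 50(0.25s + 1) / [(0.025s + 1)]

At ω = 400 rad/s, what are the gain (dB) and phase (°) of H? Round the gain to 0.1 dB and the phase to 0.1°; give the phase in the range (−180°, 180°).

53.9 dB, 5.1°

At ω = 400 rad/s:
zero (1 + j400·0.25) = 1 + j100 → |·| ≈ 100, ∠ ≈ 89.43°
pole (1 + j400·0.025) = 1 + j10 → |·| ≈ 10.05, ∠ ≈ 84.29°
|H| = 50 · 100 / (10.05) ≈ 497.51
Gain = 20 log₁₀(497.51) ≈ 53.94 dB
∠H = (89.43°) − (84.29°) = 5.14°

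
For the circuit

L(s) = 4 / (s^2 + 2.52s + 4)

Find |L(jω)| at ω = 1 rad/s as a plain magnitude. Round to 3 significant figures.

At s = jω = j1:
quadratic: (j1)² + 2.52·j1 + 4 = 3 + j2.52 → |·| ≈ 3.918, ∠ ≈ 40.03°
|L| = 4 / 3.918 ≈ 1.0209

1.02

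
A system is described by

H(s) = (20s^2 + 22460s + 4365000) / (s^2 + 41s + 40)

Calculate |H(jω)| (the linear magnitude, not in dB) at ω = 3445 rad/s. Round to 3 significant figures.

Substitute s = j3445:
Numerator: 20(j3445)^2 + 22460(j3445) + 4365000 = -232995500 + j77374700
Denominator: (j3445)^2 + 41(j3445) + 40 = -11867985 + j141245
|N| = √(232995500² + 77374700²) ≈ 2.4551e+08, ∠N ≈ 161.63°
|D| = √(11867985² + 141245²) ≈ 1.1869e+07, ∠D ≈ 179.32°
|H| = 2.4551e+08 / 1.1869e+07 ≈ 20.685

20.7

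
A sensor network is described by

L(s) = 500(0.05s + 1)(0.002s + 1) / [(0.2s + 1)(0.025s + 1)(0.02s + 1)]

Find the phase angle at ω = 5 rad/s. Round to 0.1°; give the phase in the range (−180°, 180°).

At ω = 5 rad/s:
zero (1 + j5·0.05) = 1 + j0.25 → |·| ≈ 1.0308, ∠ ≈ 14.04°
zero (1 + j5·0.002) = 1 + j0.01 → |·| ≈ 1, ∠ ≈ 0.57°
pole (1 + j5·0.2) = 1 + j1 → |·| ≈ 1.4142, ∠ ≈ 45.00°
pole (1 + j5·0.025) = 1 + j0.125 → |·| ≈ 1.0078, ∠ ≈ 7.13°
pole (1 + j5·0.02) = 1 + j0.1 → |·| ≈ 1.005, ∠ ≈ 5.71°
∠L = (14.04° + 0.57°) − (45.00° + 7.13° + 5.71°) = -43.23°

-43.2°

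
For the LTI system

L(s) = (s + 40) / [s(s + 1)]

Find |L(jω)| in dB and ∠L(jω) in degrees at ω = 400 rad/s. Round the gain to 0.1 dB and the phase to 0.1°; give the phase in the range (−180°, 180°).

-52.0 dB, -95.6°

At s = jω = j400:
zero (s+40): 40 + j400 → |·| = √(40²+400²) = √161600 ≈ 402, ∠ = arctan(400/40) ≈ 84.29°
pole (s+1): 1 + j400 → |·| = √(1²+400²) = √160001 ≈ 400, ∠ = arctan(400/1) ≈ 89.86°
pole at origin: |s| = 400, ∠ = 90.00° (in denominator)
|L| = 1 · 402 / 1.6e+05 ≈ 0.0025125
Gain = 20 log₁₀(0.0025125) ≈ -52.00 dB
∠L = 84.29° − 179.86° = -95.57°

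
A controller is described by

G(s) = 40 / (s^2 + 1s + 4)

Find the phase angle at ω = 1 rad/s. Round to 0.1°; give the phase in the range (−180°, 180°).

-18.4°

At s = jω = j1:
quadratic: (j1)² + 1·j1 + 4 = 3 + j1 → |·| ≈ 3.1623, ∠ ≈ 18.43°
∠G = 0.00° − 18.43° = -18.43°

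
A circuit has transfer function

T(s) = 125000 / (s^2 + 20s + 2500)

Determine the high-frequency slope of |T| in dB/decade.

-40 dB/decade

Each pole contributes −20 dB/decade at high frequency; each zero contributes +20 dB/decade.
Net: 0 zero(s) − 2 pole(s) → -40 dB/decade.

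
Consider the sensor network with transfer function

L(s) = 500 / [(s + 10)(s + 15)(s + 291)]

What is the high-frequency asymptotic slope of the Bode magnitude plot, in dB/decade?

Each pole contributes −20 dB/decade at high frequency; each zero contributes +20 dB/decade.
Net: 0 zero(s) − 3 pole(s) → -60 dB/decade.

-60 dB/decade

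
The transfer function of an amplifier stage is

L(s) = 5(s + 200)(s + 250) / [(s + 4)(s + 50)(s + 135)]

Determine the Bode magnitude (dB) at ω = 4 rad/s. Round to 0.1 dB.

At s = jω = j4:
zero (s+200): 200 + j4 → |·| = √(200²+4²) = √40016 ≈ 200.04, ∠ = arctan(4/200) ≈ 1.15°
zero (s+250): 250 + j4 → |·| = √(250²+4²) = √62516 ≈ 250.03, ∠ = arctan(4/250) ≈ 0.92°
pole (s+4): 4 + j4 → |·| = √(4²+4²) = √32 ≈ 5.6569, ∠ = arctan(4/4) ≈ 45.00°
pole (s+50): 50 + j4 → |·| = √(50²+4²) = √2516 ≈ 50.16, ∠ = arctan(4/50) ≈ 4.57°
pole (s+135): 135 + j4 → |·| = √(135²+4²) = √18241 ≈ 135.06, ∠ = arctan(4/135) ≈ 1.70°
|L| = 5 · 50016 / 38323 ≈ 6.5256
Gain = 20 log₁₀(6.5256) ≈ 16.29 dB

16.3 dB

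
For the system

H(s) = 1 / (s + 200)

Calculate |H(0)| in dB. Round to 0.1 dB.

-46.0 dB

H(0) = 1 / (200) = 0.005
20 log₁₀(0.005) ≈ -46.02 dB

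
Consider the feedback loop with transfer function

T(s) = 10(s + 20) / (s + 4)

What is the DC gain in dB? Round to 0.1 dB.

T(0) = 10·20 / (4) = 50
20 log₁₀(50) ≈ 33.98 dB

34.0 dB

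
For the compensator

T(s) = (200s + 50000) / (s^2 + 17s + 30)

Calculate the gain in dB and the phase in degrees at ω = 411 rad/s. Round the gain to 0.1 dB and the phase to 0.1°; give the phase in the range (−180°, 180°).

-4.9 dB, -118.9°

Substitute s = j411:
Numerator: 200(j411) + 50000 = 50000 + j82200
Denominator: (j411)^2 + 17(j411) + 30 = -168891 + j6987
|N| = √(50000² + 82200²) ≈ 96212, ∠N ≈ 58.69°
|D| = √(168891² + 6987²) ≈ 1.6904e+05, ∠D ≈ 177.63°
|T| = 96212 / 1.6904e+05 ≈ 0.56917
Gain = 20 log₁₀(0.56917) ≈ -4.90 dB
∠T = 58.69° − 177.63° = -118.94°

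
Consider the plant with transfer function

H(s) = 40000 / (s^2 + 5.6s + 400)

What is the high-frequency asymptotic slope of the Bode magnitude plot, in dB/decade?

-40 dB/decade

Each pole contributes −20 dB/decade at high frequency; each zero contributes +20 dB/decade.
Net: 0 zero(s) − 2 pole(s) → -40 dB/decade.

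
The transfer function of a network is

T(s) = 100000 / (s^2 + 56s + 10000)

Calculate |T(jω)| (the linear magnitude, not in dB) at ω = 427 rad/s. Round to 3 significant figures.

0.575

At s = jω = j427:
quadratic: (j427)² + 56·j427 + 10000 = -172329 + j23912 → |·| ≈ 1.7398e+05, ∠ ≈ 172.10°
|T| = 100000 / 1.7398e+05 ≈ 0.57478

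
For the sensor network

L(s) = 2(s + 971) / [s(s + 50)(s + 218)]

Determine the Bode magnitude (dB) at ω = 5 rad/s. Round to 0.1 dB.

-29.0 dB

At s = jω = j5:
zero (s+971): 971 + j5 → |·| = √(971²+5²) = √942866 ≈ 971.01, ∠ = arctan(5/971) ≈ 0.30°
pole (s+50): 50 + j5 → |·| = √(50²+5²) = √2525 ≈ 50.249, ∠ = arctan(5/50) ≈ 5.71°
pole (s+218): 218 + j5 → |·| = √(218²+5²) = √47549 ≈ 218.06, ∠ = arctan(5/218) ≈ 1.31°
pole at origin: |s| = 5, ∠ = 90.00° (in denominator)
|L| = 2 · 971.01 / 54786 ≈ 0.035447
Gain = 20 log₁₀(0.035447) ≈ -29.01 dB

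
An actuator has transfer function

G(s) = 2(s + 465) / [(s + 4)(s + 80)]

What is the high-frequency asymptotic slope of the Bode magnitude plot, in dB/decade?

-20 dB/decade

Each pole contributes −20 dB/decade at high frequency; each zero contributes +20 dB/decade.
Net: 1 zero(s) − 2 pole(s) → -20 dB/decade.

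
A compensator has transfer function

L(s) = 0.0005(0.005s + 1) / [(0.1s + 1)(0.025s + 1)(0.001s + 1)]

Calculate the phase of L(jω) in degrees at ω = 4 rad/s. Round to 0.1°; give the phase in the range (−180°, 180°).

At ω = 4 rad/s:
zero (1 + j4·0.005) = 1 + j0.02 → |·| ≈ 1.0002, ∠ ≈ 1.15°
pole (1 + j4·0.1) = 1 + j0.4 → |·| ≈ 1.077, ∠ ≈ 21.80°
pole (1 + j4·0.025) = 1 + j0.1 → |·| ≈ 1.005, ∠ ≈ 5.71°
pole (1 + j4·0.001) = 1 + j0.004 → |·| ≈ 1, ∠ ≈ 0.23°
∠L = (1.15°) − (21.80° + 5.71° + 0.23°) = -26.59°

-26.6°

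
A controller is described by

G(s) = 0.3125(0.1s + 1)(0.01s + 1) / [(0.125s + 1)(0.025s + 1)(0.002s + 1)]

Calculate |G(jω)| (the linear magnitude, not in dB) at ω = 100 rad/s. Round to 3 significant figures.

At ω = 100 rad/s:
zero (1 + j100·0.1) = 1 + j10 → |·| ≈ 10.05, ∠ ≈ 84.29°
zero (1 + j100·0.01) = 1 + j1 → |·| ≈ 1.4142, ∠ ≈ 45.00°
pole (1 + j100·0.125) = 1 + j12.5 → |·| ≈ 12.54, ∠ ≈ 85.43°
pole (1 + j100·0.025) = 1 + j2.5 → |·| ≈ 2.6926, ∠ ≈ 68.20°
pole (1 + j100·0.002) = 1 + j0.2 → |·| ≈ 1.0198, ∠ ≈ 11.31°
|G| = 0.3125 · 10.05 · 1.4142 / (12.54 · 2.6926 · 1.0198) ≈ 0.12899

0.129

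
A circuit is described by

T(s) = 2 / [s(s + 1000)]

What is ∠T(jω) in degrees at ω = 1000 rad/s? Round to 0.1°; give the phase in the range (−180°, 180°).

At s = jω = j1000:
pole (s+1000): 1000 + j1000 → |·| = √(1000²+1000²) = √2000000 ≈ 1414.2, ∠ = arctan(1000/1000) ≈ 45.00°
pole at origin: |s| = 1000, ∠ = 90.00° (in denominator)
∠T = 0.00° − 135.00° = -135.00°

-135.0°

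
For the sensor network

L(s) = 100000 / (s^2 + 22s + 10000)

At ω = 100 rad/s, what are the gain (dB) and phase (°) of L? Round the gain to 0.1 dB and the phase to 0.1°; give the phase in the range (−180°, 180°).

33.2 dB, -90.0°

At s = jω = j100:
quadratic: (j100)² + 22·j100 + 10000 = 0 + j2200 → |·| ≈ 2200, ∠ ≈ 90.00°
|L| = 100000 / 2200 ≈ 45.455
Gain = 20 log₁₀(45.455) ≈ 33.15 dB
∠L = 0.00° − 90.00° = -90.00°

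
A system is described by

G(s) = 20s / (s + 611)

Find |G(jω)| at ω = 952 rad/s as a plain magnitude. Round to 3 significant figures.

At s = jω = j952:
zero at origin: s = j952 → |·| = 952, ∠ = 90.00°
pole (s+611): 611 + j952 → |·| = √(611²+952²) = √1279625 ≈ 1131.2, ∠ = arctan(952/611) ≈ 57.31°
|G| = 20 · 952 / 1131.2 ≈ 16.832

16.8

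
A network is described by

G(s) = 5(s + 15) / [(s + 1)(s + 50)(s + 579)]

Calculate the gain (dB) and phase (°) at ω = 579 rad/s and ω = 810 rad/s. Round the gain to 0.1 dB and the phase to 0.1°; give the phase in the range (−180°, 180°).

At s = jω = j579:
zero (s+15): 15 + j579 → |·| = √(15²+579²) = √335466 ≈ 579.19, ∠ = arctan(579/15) ≈ 88.52°
pole (s+1): 1 + j579 → |·| = √(1²+579²) = √335242 ≈ 579, ∠ = arctan(579/1) ≈ 89.90°
pole (s+50): 50 + j579 → |·| = √(50²+579²) = √337741 ≈ 581.15, ∠ = arctan(579/50) ≈ 85.06°
pole (s+579): 579 + j579 → |·| = √(579²+579²) = √670482 ≈ 818.83, ∠ = arctan(579/579) ≈ 45.00°
|G| = 5 · 579.19 / 2.7552e+08 ≈ 1.0511e-05
Gain = 20 log₁₀(1.0511e-05) ≈ -99.57 dB
∠G = 88.52° − 219.96° = -131.44°

At s = jω = j810:
zero (s+15): 15 + j810 → |·| = √(15²+810²) = √656325 ≈ 810.14, ∠ = arctan(810/15) ≈ 88.94°
pole (s+1): 1 + j810 → |·| = √(1²+810²) = √656101 ≈ 810, ∠ = arctan(810/1) ≈ 89.93°
pole (s+50): 50 + j810 → |·| = √(50²+810²) = √658600 ≈ 811.54, ∠ = arctan(810/50) ≈ 86.47°
pole (s+579): 579 + j810 → |·| = √(579²+810²) = √991341 ≈ 995.66, ∠ = arctan(810/579) ≈ 54.44°
|G| = 5 · 810.14 / 6.5449e+08 ≈ 6.1891e-06
Gain = 20 log₁₀(6.1891e-06) ≈ -104.17 dB
∠G = 88.94° − 230.84° = -141.90°

ω = 579: -99.6 dB, -131.4°; ω = 810: -104.2 dB, -141.9°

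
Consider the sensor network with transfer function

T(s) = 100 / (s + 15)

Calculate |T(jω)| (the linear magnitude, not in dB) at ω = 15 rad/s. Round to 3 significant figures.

Substitute s = j15:
Numerator: 100 = 100 + j0
Denominator: (j15) + 15 = 15 + j15
|N| = √(100² + 0²) ≈ 100, ∠N ≈ 0.00°
|D| = √(15² + 15²) ≈ 21.213, ∠D ≈ 45.00°
|T| = 100 / 21.213 ≈ 4.7141

4.71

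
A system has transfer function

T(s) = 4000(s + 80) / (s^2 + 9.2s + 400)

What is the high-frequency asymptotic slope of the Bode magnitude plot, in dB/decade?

Each pole contributes −20 dB/decade at high frequency; each zero contributes +20 dB/decade.
Net: 1 zero(s) − 2 pole(s) → -20 dB/decade.

-20 dB/decade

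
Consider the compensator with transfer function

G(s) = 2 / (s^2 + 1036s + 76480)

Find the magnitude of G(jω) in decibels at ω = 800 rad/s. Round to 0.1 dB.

Substitute s = j800:
Numerator: 2 = 2 + j0
Denominator: (j800)^2 + 1036(j800) + 76480 = -563520 + j828800
|N| = √(2² + 0²) ≈ 2, ∠N ≈ 0.00°
|D| = √(563520² + 828800²) ≈ 1.0022e+06, ∠D ≈ 124.21°
|G| = 2 / 1.0022e+06 ≈ 1.9956e-06
Gain = 20 log₁₀(1.9956e-06) ≈ -114.00 dB

-114.0 dB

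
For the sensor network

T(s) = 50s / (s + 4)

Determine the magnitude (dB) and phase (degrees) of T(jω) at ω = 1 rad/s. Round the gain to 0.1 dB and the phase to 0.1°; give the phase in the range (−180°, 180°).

21.7 dB, 76.0°

At s = jω = j1:
zero at origin: s = j1 → |·| = 1, ∠ = 90.00°
pole (s+4): 4 + j1 → |·| = √(4²+1²) = √17 ≈ 4.1231, ∠ = arctan(1/4) ≈ 14.04°
|T| = 50 · 1 / 4.1231 ≈ 12.127
Gain = 20 log₁₀(12.127) ≈ 21.68 dB
∠T = 90.00° − 14.04° = 75.96°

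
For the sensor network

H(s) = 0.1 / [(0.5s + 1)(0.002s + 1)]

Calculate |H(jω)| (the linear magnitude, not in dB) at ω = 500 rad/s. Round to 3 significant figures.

At ω = 500 rad/s:
pole (1 + j500·0.5) = 1 + j250 → |·| ≈ 250, ∠ ≈ 89.77°
pole (1 + j500·0.002) = 1 + j1 → |·| ≈ 1.4142, ∠ ≈ 45.00°
|H| = 0.1 · 1 / (250 · 1.4142) ≈ 0.00028285

0.000283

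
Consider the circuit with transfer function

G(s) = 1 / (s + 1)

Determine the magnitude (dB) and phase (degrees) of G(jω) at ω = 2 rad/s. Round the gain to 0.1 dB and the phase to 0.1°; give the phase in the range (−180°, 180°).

-7.0 dB, -63.4°

Substitute s = j2:
Numerator: 1 = 1 + j0
Denominator: (j2) + 1 = 1 + j2
|N| = √(1² + 0²) ≈ 1, ∠N ≈ 0.00°
|D| = √(1² + 2²) ≈ 2.2361, ∠D ≈ 63.43°
|G| = 1 / 2.2361 ≈ 0.44721
Gain = 20 log₁₀(0.44721) ≈ -6.99 dB
∠G = 0.00° − 63.43° = -63.43°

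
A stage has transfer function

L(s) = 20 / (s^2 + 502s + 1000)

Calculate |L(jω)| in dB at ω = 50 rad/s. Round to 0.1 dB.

Substitute s = j50:
Numerator: 20 = 20 + j0
Denominator: (j50)^2 + 502(j50) + 1000 = -1500 + j25100
|N| = √(20² + 0²) ≈ 20, ∠N ≈ 0.00°
|D| = √(1500² + 25100²) ≈ 25145, ∠D ≈ 93.42°
|L| = 20 / 25145 ≈ 0.00079539
Gain = 20 log₁₀(0.00079539) ≈ -61.99 dB

-62.0 dB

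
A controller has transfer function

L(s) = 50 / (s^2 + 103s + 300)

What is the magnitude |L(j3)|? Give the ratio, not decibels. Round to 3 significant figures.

0.118

Substitute s = j3:
Numerator: 50 = 50 + j0
Denominator: (j3)^2 + 103(j3) + 300 = 291 + j309
|N| = √(50² + 0²) ≈ 50, ∠N ≈ 0.00°
|D| = √(291² + 309²) ≈ 424.45, ∠D ≈ 46.72°
|L| = 50 / 424.45 ≈ 0.1178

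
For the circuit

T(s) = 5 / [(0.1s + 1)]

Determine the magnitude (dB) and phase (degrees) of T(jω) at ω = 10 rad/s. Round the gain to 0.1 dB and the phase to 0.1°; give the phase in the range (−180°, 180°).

At ω = 10 rad/s:
pole (1 + j10·0.1) = 1 + j1 → |·| ≈ 1.4142, ∠ ≈ 45.00°
|T| = 5 · 1 / (1.4142) ≈ 3.5356
Gain = 20 log₁₀(3.5356) ≈ 10.97 dB
∠T = (0°) − (45.00°) = -45.00°

11.0 dB, -45.0°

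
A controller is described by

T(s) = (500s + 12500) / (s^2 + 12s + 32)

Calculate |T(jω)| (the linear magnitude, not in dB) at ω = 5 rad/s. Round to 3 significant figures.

211

Substitute s = j5:
Numerator: 500(j5) + 12500 = 12500 + j2500
Denominator: (j5)^2 + 12(j5) + 32 = 7 + j60
|N| = √(12500² + 2500²) ≈ 12748, ∠N ≈ 11.31°
|D| = √(7² + 60²) ≈ 60.407, ∠D ≈ 83.35°
|T| = 12748 / 60.407 ≈ 211.04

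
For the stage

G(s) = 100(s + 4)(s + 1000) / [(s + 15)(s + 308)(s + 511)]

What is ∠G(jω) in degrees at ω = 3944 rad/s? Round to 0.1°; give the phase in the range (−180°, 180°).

-92.2°

At s = jω = j3944:
zero (s+4): 4 + j3944 → |·| = √(4²+3944²) = √15555152 ≈ 3944, ∠ = arctan(3944/4) ≈ 89.94°
zero (s+1000): 1000 + j3944 → |·| = √(1000²+3944²) = √16555136 ≈ 4068.8, ∠ = arctan(3944/1000) ≈ 75.77°
pole (s+15): 15 + j3944 → |·| = √(15²+3944²) = √15555361 ≈ 3944, ∠ = arctan(3944/15) ≈ 89.78°
pole (s+308): 308 + j3944 → |·| = √(308²+3944²) = √15650000 ≈ 3956, ∠ = arctan(3944/308) ≈ 85.53°
pole (s+511): 511 + j3944 → |·| = √(511²+3944²) = √15816257 ≈ 3977, ∠ = arctan(3944/511) ≈ 82.62°
∠G = 165.71° − 257.93° = -92.22°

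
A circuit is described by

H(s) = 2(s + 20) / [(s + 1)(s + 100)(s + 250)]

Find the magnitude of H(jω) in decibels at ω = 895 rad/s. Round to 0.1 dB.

At s = jω = j895:
zero (s+20): 20 + j895 → |·| = √(20²+895²) = √801425 ≈ 895.22, ∠ = arctan(895/20) ≈ 88.72°
pole (s+1): 1 + j895 → |·| = √(1²+895²) = √801026 ≈ 895, ∠ = arctan(895/1) ≈ 89.94°
pole (s+100): 100 + j895 → |·| = √(100²+895²) = √811025 ≈ 900.57, ∠ = arctan(895/100) ≈ 83.62°
pole (s+250): 250 + j895 → |·| = √(250²+895²) = √863525 ≈ 929.26, ∠ = arctan(895/250) ≈ 74.39°
|H| = 2 · 895.22 / 7.4899e+08 ≈ 2.3905e-06
Gain = 20 log₁₀(2.3905e-06) ≈ -112.43 dB

-112.4 dB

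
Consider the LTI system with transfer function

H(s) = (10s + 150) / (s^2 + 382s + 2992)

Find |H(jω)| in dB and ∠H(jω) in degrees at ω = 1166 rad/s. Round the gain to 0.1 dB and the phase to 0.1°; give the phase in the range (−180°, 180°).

-41.8 dB, -72.6°

Substitute s = j1166:
Numerator: 10(j1166) + 150 = 150 + j11660
Denominator: (j1166)^2 + 382(j1166) + 2992 = -1356564 + j445412
|N| = √(150² + 11660²) ≈ 11661, ∠N ≈ 89.26°
|D| = √(1356564² + 445412²) ≈ 1.4278e+06, ∠D ≈ 161.82°
|H| = 11661 / 1.4278e+06 ≈ 0.0081671
Gain = 20 log₁₀(0.0081671) ≈ -41.76 dB
∠H = 89.26° − 161.82° = -72.56°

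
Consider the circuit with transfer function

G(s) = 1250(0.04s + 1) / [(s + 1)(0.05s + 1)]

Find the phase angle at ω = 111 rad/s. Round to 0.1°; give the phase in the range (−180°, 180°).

At ω = 111 rad/s:
zero (1 + j111·0.04) = 1 + j4.44 → |·| ≈ 4.5512, ∠ ≈ 77.31°
pole (1 + j111·1) = 1 + j111 → |·| ≈ 111, ∠ ≈ 89.48°
pole (1 + j111·0.05) = 1 + j5.55 → |·| ≈ 5.6394, ∠ ≈ 79.79°
∠G = (77.31°) − (89.48° + 79.79°) = -91.96°

-92.0°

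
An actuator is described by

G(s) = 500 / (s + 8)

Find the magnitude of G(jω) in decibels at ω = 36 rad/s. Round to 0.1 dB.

At s = jω = j36:
pole (s+8): 8 + j36 → |·| = √(8²+36²) = √1360 ≈ 36.878, ∠ = arctan(36/8) ≈ 77.47°
|G| = 500 / 36.878 ≈ 13.558
Gain = 20 log₁₀(13.558) ≈ 22.64 dB

22.6 dB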